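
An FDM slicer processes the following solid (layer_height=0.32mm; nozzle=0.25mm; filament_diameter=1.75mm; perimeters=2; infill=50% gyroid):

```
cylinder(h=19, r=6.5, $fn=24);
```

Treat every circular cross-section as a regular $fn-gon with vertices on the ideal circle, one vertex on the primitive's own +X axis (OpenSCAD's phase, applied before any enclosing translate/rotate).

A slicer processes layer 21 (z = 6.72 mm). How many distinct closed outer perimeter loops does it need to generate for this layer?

At z = 6.72 mm: the cylinder: section is a regular 24-gon, circumradius r=6.5. The result has 1 disconnected region.

1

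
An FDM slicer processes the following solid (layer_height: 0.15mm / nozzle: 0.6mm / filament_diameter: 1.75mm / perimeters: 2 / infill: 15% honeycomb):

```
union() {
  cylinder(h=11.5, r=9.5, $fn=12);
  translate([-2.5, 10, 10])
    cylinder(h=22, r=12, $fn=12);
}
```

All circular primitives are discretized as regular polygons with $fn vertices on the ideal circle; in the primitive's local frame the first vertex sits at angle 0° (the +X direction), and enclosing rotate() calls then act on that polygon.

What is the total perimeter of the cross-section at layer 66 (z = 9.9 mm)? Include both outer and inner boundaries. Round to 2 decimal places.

59.01 mm

At z = 9.9 mm: the r=9.5 cylinder gives a regular 12-gon of circumradius 9.5 (constant along its height) (perimeter = 2·12·9.500·sin(180°/12) = 59.01 mm); the cylinder at (-2.5, 10) is absent (z outside [10, 32]); Merging all regions: only the r=9.5 cylinder is present, so the union is just that shape — boundary = 59.01 mm. Overall, the cross-section is a single solid region. Total boundary length (outer) = 59.01 mm.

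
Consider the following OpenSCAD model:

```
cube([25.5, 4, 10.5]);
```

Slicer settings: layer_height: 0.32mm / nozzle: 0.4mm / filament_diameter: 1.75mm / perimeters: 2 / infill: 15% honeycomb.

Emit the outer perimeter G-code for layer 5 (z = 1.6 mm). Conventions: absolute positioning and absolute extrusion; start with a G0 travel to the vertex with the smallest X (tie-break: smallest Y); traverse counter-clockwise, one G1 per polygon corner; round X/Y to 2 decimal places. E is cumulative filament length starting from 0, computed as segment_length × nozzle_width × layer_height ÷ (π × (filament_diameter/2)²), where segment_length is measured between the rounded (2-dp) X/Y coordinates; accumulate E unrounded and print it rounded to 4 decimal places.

G0 X0.00 Y0.00 Z1.60
G1 X25.50 Y0.00 E1.3570
G1 X25.50 Y4.00 E1.5699
G1 X0.00 Y4.00 E2.9269
G1 X0.00 Y0.00 E3.1398

At z = 1.6 mm: the 25.5×4 cube contributes its full rectangle. The outline is a single polygon with 4 vertices. Extrusion per mm of travel: 0.4 × 0.32 / (π × 0.875²) = 0.053216. Accumulating E over each segment gives final E = 3.1398.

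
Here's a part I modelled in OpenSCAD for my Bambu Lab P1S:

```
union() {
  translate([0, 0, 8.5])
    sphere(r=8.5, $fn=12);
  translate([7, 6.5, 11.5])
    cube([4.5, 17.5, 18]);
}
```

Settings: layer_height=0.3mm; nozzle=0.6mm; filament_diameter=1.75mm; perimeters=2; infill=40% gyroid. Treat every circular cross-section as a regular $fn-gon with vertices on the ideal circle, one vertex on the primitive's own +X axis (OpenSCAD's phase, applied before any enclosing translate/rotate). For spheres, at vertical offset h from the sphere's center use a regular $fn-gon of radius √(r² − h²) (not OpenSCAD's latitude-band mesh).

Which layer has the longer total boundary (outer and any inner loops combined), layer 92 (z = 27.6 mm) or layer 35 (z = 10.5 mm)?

layer 35 (z = 10.5 mm)

Layer 92 (z = 27.6): the sphere does not reach this height (|z−center|=19.100 > r=8.5); the cube at (7, 6.5) is present — its section is the full 4.5×17.5 rectangle (perimeter 44.00 mm); Merging all regions: only the 4.5×17.5 cube at (7, 6.5) is present, so the union is just that shape — boundary = 44.00 mm. So its perimeter = 44.00 mm. Layer 35 (z = 10.5): the r=8.5 sphere slices to a regular 12-gon of circumradius 8.261 (√(r²−h²) with h=2 from center) (perimeter = 2·12·8.261·sin(180°/12) = 51.32 mm); the cube at (7, 6.5) does not reach this height (z outside [11.5, 29.5]); Taking the union: only the r=8.5 sphere is present, so the union is just that shape — boundary = 51.32 mm. So its perimeter = 51.32 mm. Layer 35 is larger (51.32 vs 44.00 mm).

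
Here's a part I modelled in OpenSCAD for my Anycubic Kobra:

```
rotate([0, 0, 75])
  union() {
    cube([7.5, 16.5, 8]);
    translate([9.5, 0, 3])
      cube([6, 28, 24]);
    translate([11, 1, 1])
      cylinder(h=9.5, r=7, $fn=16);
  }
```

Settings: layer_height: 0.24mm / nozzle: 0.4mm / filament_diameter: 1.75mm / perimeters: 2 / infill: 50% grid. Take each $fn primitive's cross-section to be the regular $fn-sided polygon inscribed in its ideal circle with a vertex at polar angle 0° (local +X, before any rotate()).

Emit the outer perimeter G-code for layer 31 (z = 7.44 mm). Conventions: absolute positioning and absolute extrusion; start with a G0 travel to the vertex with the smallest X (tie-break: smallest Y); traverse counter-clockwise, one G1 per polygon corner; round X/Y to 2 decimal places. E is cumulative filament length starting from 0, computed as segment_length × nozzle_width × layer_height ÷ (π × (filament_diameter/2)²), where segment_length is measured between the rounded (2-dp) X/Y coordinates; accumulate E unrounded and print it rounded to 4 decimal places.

G0 X-24.59 Y16.42 Z7.44
G1 X-4.98 Y11.17 E0.8102
G1 X-5.06 Y9.97 E0.8582
G1 X-4.74 Y9.04 E0.8975
G1 X-14.00 Y11.51 E1.2800
G1 X-15.94 Y4.27 E1.5792
G1 X0.00 Y0.00 E2.2378
G1 X1.09 Y4.06 E2.4056
G1 X2.79 Y3.94 E2.4736
G1 X5.38 Y4.82 E2.5828
G1 X7.43 Y6.62 E2.6917
G1 X8.64 Y9.07 E2.8007
G1 X8.82 Y11.80 E2.9099
G1 X7.94 Y14.38 E3.0187
G1 X6.14 Y16.44 E3.1279
G1 X3.69 Y17.65 E3.2370
G1 X0.97 Y17.82 E3.3457
G1 X-1.62 Y16.95 E3.4548
G1 X-2.03 Y16.59 E3.4766
G1 X-23.03 Y22.22 E4.3443
G1 X-24.59 Y16.42 E4.5840

At z = 7.44 mm: the cube is present — its section is the full 7.5×16.5 rectangle; the 6×28 cube at (9.5, 0) contributes its full rectangle; the r=7 cylinder at (11, 1) gives a regular 16-gon of circumradius 7 (constant along its height); Taking the union: the regions partially overlap (shared area 62.76 mm²), so overlapping operands fuse into one piece — 1 connected region; (whole slice rotated 75° about Z — lengths, areas and connectivity unchanged). The outline is a single polygon with 20 vertices. Extrusion per mm of travel: 0.4 × 0.24 / (π × 0.875²) = 0.039912. Accumulating E over each segment gives final E = 4.5840.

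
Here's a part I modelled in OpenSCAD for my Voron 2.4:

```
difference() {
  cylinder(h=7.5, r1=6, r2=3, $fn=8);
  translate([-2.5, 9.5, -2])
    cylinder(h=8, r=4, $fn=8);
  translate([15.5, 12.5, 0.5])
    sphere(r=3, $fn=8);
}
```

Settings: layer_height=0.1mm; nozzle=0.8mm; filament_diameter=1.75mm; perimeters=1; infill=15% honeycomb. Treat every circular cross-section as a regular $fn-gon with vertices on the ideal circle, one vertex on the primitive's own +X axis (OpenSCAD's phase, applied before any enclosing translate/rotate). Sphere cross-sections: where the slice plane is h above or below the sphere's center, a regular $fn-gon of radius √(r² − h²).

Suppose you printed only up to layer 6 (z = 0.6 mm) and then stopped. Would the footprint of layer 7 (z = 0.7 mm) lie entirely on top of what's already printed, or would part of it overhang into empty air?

Compare the two slices. At z = 0.6: the cone contributes a regular 8-gon of circumradius 5.760 (interpolated between r1=6 and r2=3 at t=0.080) (area = (8/2)·5.760²·sin(360°/8) = 93.84 mm²); the cylinder at (-2.5, 9.5): section is a regular 8-gon, circumradius r=4 (area = (8/2)·4.000²·sin(360°/8) = 45.25 mm²); the r=3 sphere at (15.5, 12.5) slices to a regular 8-gon of circumradius 2.998 (√(r²−h²) with h=0.1 from center) (area = (8/2)·2.998²·sin(360°/8) = 25.43 mm²); Taking the first minus the rest: starting from the cone (93.84 mm²), the r=4 cylinder at (-2.5, 9.5) misses the remaining region (no effect); the r=3 sphere at (15.5, 12.5) misses the remaining region (no effect) — area = 93.84 mm². At z = 0.7: the cone: at t=0.093 of its height the radius interpolates to r₁+(r₂−r₁)t = 5.720, giving a regular 8-gon of that circumradius (area = (8/2)·5.720²·sin(360°/8) = 92.54 mm²); the cylinder at (-2.5, 9.5): section is a regular 8-gon, circumradius r=4 (area = (8/2)·4.000²·sin(360°/8) = 45.25 mm²); the r=3 sphere at (15.5, 12.5) contributes a regular 8-gon of circumradius √(3²−0.2²) = 2.993 (area = (8/2)·2.993²·sin(360°/8) = 25.34 mm²); Subtracting the remaining from the first: starting from the cone (92.54 mm²), the r=4 cylinder at (-2.5, 9.5) misses the remaining region (no effect); the r=3 sphere at (15.5, 12.5) misses the remaining region (no effect) — area = 92.54 mm². Checking containment: the cross-section at z = 0.7 is a subset of the cross-section at z = 0.6.

entirely on top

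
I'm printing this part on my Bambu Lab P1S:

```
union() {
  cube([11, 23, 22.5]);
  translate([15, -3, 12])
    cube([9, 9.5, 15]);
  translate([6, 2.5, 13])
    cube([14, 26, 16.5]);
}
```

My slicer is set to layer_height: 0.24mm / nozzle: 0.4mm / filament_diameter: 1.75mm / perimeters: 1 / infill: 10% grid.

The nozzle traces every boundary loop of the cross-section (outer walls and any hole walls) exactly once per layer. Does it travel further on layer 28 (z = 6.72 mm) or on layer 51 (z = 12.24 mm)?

layer 51 (z = 12.24 mm)

Layer 28 (z = 6.72): the cube (footprint 11×23) is included at this height (perimeter 68.00 mm); the cube at (15, -3) is not intersected at this z (z outside [12, 27]); the cube at (6, 2.5) does not reach this height (z outside [13, 29.5]); Merging all regions: only the 11×23 cube is present, so the union is just that shape — boundary = 68.00 mm. So its perimeter = 68.00 mm. Layer 51 (z = 12.24): the 11×23 cube contributes its full rectangle (perimeter 68.00 mm); the 9×9.5 cube at (15, -3) contributes its full rectangle (perimeter 37.00 mm); the cube at (6, 2.5) does not reach this height (z outside [13, 29.5]); Taking the union: the 2 present regions are separate (no shared area or edge), so areas and boundary lengths simply add and each stays a separate island — boundary = 105.00 mm. So its perimeter = 105.00 mm. Layer 51 is larger (105.00 vs 68.00 mm).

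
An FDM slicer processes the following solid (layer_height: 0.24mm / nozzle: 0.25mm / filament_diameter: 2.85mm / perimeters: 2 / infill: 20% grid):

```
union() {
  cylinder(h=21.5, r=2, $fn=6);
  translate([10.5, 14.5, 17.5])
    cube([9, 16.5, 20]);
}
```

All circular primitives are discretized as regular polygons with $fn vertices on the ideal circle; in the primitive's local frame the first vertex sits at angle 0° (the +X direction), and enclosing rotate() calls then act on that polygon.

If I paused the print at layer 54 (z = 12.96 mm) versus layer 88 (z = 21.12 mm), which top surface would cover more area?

layer 88 (z = 21.12 mm)

Layer 54 (z = 12.96): the r=2 cylinder gives a regular 6-gon of circumradius 2 (constant along its height) (area = (6/2)·2.000²·sin(360°/6) = 10.39 mm²); the cube at (10.5, 14.5) is not intersected at this z (z outside [17.5, 37.5]); Taking the union: only the r=2 cylinder is present, so the union is just that shape — area = 10.39 mm². So its area = 10.39 mm². Layer 88 (z = 21.12): the r=2 cylinder contributes a regular 6-gon of circumradius 2 (area = (6/2)·2.000²·sin(360°/6) = 10.39 mm²); the cube at (10.5, 14.5) is present — its section is the full 9×16.5 rectangle (area 148.50 mm²); Combining (union): the 2 present regions are separate (no shared area or edge), so areas and boundary lengths simply add and each stays a separate island — area = 158.89 mm². So its area = 158.89 mm². Layer 88 is larger (158.89 vs 10.39 mm²).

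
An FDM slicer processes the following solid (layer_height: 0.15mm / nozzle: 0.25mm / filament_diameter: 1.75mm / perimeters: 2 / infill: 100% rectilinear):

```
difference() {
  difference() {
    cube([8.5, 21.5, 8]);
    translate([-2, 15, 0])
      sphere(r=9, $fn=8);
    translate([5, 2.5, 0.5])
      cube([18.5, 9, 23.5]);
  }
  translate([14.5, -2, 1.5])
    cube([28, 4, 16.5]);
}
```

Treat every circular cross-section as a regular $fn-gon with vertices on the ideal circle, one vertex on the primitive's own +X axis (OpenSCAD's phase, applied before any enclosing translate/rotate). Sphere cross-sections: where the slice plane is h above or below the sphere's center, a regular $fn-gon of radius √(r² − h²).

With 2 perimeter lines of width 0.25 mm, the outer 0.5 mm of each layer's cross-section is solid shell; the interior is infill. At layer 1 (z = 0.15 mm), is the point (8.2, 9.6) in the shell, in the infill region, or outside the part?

At z = 0.15 mm: the cube (footprint 8.5×21.5) is included at this height; the r=9 sphere at (-2, 15) contributes a regular 8-gon of circumradius √(9²−0.15²) = 8.999; the cube at (5, 2.5) is not intersected at this z (z outside [0.5, 24]); After the difference (first − rest): starting from the 8.5×21.5 cube, the r=9 sphere at (-2, 15) partially overlaps it — only the 76.81 mm² overlap (of its 229.04 mm²) is removed, clipping the outline — 1 connected region; the cube at (14.5, -2) is absent (z outside [1.5, 18]); After the difference (first − rest): none of the subtracted shapes is present at this height, so that combined region is unchanged — 1 connected region. Overall, the cross-section is a single solid region. The nearest boundary edge runs (8.50, 21.50)→(8.50, 0.00); distance from the point to it = 0.30 mm. The point is inside the cross-section, 0.30 mm from the nearest boundary — within the 0.5 mm shell band (2 × 0.25).

shell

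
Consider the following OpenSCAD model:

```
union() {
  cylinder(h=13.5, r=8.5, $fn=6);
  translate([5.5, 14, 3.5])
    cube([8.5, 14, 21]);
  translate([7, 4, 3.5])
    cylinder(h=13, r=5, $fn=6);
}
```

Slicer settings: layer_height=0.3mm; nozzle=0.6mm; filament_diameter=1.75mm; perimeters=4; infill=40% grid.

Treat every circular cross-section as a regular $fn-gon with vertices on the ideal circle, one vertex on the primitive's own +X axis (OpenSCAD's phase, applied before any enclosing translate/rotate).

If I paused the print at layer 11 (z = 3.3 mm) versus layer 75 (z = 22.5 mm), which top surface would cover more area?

layer 11 (z = 3.3 mm)

Layer 11 (z = 3.3): the r=8.5 cylinder gives a regular 6-gon of circumradius 8.5 (constant along its height) (area = (6/2)·8.500²·sin(360°/6) = 187.71 mm²); the cube at (5.5, 14) is not intersected at this z (z outside [3.5, 24.5]); the cylinder at (7, 4) is not intersected at this z (z outside [3.5, 16.5]); Taking the union: only the r=8.5 cylinder is present, so the union is just that shape — area = 187.71 mm². So its area = 187.71 mm². Layer 75 (z = 22.5): the cylinder is absent (z outside [0, 13.5]); the cube at (5.5, 14) is present — its section is the full 8.5×14 rectangle (area 119.00 mm²); the cylinder at (7, 4) is not intersected at this z (z outside [3.5, 16.5]); Taking the union: only the 8.5×14 cube at (5.5, 14) is present, so the union is just that shape — area = 119.00 mm². So its area = 119.00 mm². Layer 11 is larger (187.71 vs 119.00 mm²).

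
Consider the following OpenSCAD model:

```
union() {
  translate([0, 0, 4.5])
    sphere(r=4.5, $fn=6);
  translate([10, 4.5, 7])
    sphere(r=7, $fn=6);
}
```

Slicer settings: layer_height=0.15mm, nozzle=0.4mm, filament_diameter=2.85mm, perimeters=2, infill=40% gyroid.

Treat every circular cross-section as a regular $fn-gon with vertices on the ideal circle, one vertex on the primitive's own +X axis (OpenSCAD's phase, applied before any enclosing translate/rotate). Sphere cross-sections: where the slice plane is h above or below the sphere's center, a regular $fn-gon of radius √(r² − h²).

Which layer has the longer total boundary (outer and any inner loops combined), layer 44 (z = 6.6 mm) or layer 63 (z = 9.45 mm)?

Layer 44 (z = 6.6): the r=4.5 sphere slices to a regular 6-gon of circumradius 3.980 (√(r²−h²) with h=2.1 from center) (perimeter = 2·6·3.980·sin(180°/6) = 23.88 mm); the r=7 sphere at (10, 4.5) contributes a regular 6-gon of circumradius √(7²−0.4²) = 6.989 (perimeter = 2·6·6.989·sin(180°/6) = 41.93 mm); Combining (union): the 2 present regions are separate (no shared area or edge), so areas and boundary lengths simply add and each stays a separate island — boundary = 65.81 mm. So its perimeter = 65.81 mm. Layer 63 (z = 9.45): the sphere is absent (|z−center|=4.950 > r=4.5); the r=7 sphere at (10, 4.5) contributes a regular 6-gon of circumradius √(7²−2.45²) = 6.557 (perimeter = 2·6·6.557·sin(180°/6) = 39.34 mm); Merging all regions: only the r=7 sphere at (10, 4.5) is present, so the union is just that shape — boundary = 39.34 mm. So its perimeter = 39.34 mm. Layer 44 is larger (65.81 vs 39.34 mm).

layer 44 (z = 6.6 mm)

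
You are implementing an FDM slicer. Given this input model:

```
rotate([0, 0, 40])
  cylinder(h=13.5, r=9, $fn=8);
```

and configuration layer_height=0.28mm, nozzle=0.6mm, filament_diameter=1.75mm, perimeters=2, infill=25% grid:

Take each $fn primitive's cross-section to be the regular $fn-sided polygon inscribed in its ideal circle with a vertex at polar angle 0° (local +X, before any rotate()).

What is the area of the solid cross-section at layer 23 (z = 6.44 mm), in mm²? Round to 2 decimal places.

At z = 6.44 mm: the r=9 cylinder gives a regular 8-gon of circumradius 9 (constant along its height) (area = (8/2)·9.000²·sin(360°/8) = 229.10 mm²); (rotated 40° about Z; rotation is an isometry so areas/perimeters/island counts are preserved). Overall, the cross-section is a single solid region. Net area = 229.10 mm².

229.10 mm²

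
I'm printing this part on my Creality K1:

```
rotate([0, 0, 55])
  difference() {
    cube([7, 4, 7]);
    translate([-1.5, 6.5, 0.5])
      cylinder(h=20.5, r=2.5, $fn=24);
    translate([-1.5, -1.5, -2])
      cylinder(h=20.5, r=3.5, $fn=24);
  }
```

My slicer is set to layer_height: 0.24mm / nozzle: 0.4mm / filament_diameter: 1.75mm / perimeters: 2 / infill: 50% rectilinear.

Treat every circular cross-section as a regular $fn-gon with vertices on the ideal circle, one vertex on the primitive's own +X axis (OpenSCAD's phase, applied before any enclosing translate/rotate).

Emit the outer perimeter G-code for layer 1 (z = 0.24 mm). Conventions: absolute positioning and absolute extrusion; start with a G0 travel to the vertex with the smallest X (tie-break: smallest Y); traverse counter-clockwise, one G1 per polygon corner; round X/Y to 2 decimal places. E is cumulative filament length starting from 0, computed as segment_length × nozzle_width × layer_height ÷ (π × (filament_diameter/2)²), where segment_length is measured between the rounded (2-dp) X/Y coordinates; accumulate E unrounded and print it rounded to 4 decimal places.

G0 X-3.28 Y2.29 Z0.24
G1 X-1.34 Y0.94 E0.0943
G1 X-1.11 Y1.08 E0.1051
G1 X-0.24 Y1.36 E0.1416
G1 X0.67 Y1.40 E0.1779
G1 X0.94 Y1.34 E0.1890
G1 X4.02 Y5.73 E0.4030
G1 X0.74 Y8.03 E0.5629
G1 X-3.28 Y2.29 E0.8426

At z = 0.24 mm: the cube (footprint 7×4) is included at this height; the cylinder at (-1.5, 6.5) does not reach this height (z outside [0.5, 21]); the cylinder at (-1.5, -1.5): section is a regular 24-gon, circumradius r=3.5; After the difference (first − rest): starting from the 7×4 cube, the r=3.5 cylinder at (-1.5, -1.5) partially overlaps it — only the 1.66 mm² overlap (of its 38.05 mm²) is removed, clipping the outline — 1 connected region; (rotated 55° about Z; rotation is an isometry so areas/perimeters/island counts are preserved). The outline is a single polygon with 8 vertices. Extrusion per mm of travel: 0.4 × 0.24 / (π × 0.875²) = 0.039912. Accumulating E over each segment gives final E = 0.8426.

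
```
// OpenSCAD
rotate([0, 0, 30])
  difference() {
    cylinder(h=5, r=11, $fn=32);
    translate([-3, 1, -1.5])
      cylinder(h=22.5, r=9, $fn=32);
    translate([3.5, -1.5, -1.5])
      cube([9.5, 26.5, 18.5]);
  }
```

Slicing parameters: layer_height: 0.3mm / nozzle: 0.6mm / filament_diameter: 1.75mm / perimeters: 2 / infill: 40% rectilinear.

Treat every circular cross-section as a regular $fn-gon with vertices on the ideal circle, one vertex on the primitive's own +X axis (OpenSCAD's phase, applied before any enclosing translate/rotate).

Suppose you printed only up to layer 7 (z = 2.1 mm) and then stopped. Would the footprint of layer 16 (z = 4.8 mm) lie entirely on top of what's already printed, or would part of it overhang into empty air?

entirely on top

Compare the two slices. At z = 2.1: the r=11 cylinder contributes a regular 32-gon of circumradius 11 (area = (32/2)·11.000²·sin(360°/32) = 377.69 mm²); the cylinder at (-3, 1): section is a regular 32-gon, circumradius r=9 (area = (32/2)·9.000²·sin(360°/32) = 252.84 mm²); the 9.5×26.5 cube at (3.5, -1.5) contributes its full rectangle (area 251.75 mm²); After the difference (first − rest): starting from the r=11 cylinder (377.69 mm²), the r=9 cylinder at (-3, 1) partially overlaps it — only the 239.35 mm² overlap (of its 252.84 mm²) is removed, clipping the outline; the 9.5×26.5 cube at (3.5, -1.5) partially overlaps it — only the 51.47 mm² overlap (of its 251.75 mm²) is removed, clipping the outline — area = 86.87 mm²; (rotated 30° about Z; rotation is an isometry so areas/perimeters/island counts are preserved). At z = 4.8: the r=11 cylinder gives a regular 32-gon of circumradius 11 (constant along its height) (area = (32/2)·11.000²·sin(360°/32) = 377.69 mm²); the r=9 cylinder at (-3, 1) gives a regular 32-gon of circumradius 9 (constant along its height) (area = (32/2)·9.000²·sin(360°/32) = 252.84 mm²); the cube at (3.5, -1.5) is present — its section is the full 9.5×26.5 rectangle (area 251.75 mm²); After the difference (first − rest): starting from the r=11 cylinder (377.69 mm²), the r=9 cylinder at (-3, 1) partially overlaps it — only the 239.35 mm² overlap (of its 252.84 mm²) is removed, clipping the outline; the 9.5×26.5 cube at (3.5, -1.5) partially overlaps it — only the 51.47 mm² overlap (of its 251.75 mm²) is removed, clipping the outline — area = 86.87 mm²; (whole slice rotated 30° about Z — lengths, areas and connectivity unchanged). Checking containment: the cross-section at z = 4.8 is a subset of the cross-section at z = 2.1.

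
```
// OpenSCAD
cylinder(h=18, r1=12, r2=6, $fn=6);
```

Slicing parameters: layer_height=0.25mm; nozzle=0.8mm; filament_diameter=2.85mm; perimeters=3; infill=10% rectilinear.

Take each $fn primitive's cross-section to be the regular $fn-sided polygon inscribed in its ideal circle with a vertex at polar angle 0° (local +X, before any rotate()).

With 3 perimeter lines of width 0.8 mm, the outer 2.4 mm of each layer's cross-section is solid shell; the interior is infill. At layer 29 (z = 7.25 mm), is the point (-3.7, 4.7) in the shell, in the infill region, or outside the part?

At z = 7.25 mm: the cone: at t=0.403 of its height the radius interpolates to r₁+(r₂−r₁)t = 9.583, giving a regular 6-gon of that circumradius. Overall, the cross-section is a single solid region. The nearest boundary edge runs (-4.79, 8.30)→(-9.58, 0.00); distance from the point to it = 2.75 mm. The point is inside the cross-section and 2.75 mm from the nearest boundary — more than the 2.4 mm shell width (3 × 0.8), so it's in the infill interior.

infill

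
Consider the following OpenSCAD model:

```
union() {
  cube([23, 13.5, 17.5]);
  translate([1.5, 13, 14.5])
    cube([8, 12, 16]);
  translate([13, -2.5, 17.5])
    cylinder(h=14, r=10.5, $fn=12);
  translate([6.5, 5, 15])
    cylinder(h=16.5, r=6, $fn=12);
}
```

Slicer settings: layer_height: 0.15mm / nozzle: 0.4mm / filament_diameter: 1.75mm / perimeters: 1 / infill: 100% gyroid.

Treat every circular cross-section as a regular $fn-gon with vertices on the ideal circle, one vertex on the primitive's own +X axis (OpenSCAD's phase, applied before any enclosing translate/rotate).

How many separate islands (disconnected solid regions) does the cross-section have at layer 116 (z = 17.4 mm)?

1

At z = 17.4 mm: the cube (footprint 23×13.5) is included at this height; the 8×12 cube at (1.5, 13) contributes its full rectangle; the cylinder at (13, -2.5) is absent (z outside [17.5, 31.5]); the r=6 cylinder at (6.5, 5) gives a regular 12-gon of circumradius 6 (constant along its height); Merging all regions: the regions partially overlap (shared area 108.37 mm²), so overlapping operands fuse into one piece — 1 connected region. Overall, the cross-section is a single solid region. Island count = 1.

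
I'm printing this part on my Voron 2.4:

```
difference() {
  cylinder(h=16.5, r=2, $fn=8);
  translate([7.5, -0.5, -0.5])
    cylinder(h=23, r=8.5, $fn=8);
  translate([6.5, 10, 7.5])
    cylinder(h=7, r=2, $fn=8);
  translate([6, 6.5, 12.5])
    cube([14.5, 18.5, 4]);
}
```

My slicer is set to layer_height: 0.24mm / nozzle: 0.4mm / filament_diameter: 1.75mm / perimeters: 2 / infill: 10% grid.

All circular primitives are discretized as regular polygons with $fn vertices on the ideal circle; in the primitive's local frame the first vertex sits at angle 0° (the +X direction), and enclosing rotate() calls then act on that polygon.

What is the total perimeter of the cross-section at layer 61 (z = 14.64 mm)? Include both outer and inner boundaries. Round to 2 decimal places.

9.77 mm

At z = 14.64 mm: the r=2 cylinder contributes a regular 8-gon of circumradius 2 (perimeter = 2·8·2.000·sin(180°/8) = 12.25 mm); the r=8.5 cylinder at (7.5, -0.5) contributes a regular 8-gon of circumradius 8.5 (perimeter = 2·8·8.500·sin(180°/8) = 52.04 mm); the cylinder at (6.5, 10) is not intersected at this z (z outside [7.5, 14.5]); the cube at (6, 6.5) (footprint 14.5×18.5) is included at this height (perimeter 66.00 mm); After the difference (first − rest): starting from the r=2 cylinder, the r=8.5 cylinder at (7.5, -0.5) partially overlaps it — only the 7.86 mm² overlap (of its 204.35 mm²) is removed, clipping the outline; the 14.5×18.5 cube at (6, 6.5) misses the remaining region (no effect) — boundary = 9.77 mm. Overall, the cross-section is a single solid region. Total boundary length (outer) = 9.77 mm.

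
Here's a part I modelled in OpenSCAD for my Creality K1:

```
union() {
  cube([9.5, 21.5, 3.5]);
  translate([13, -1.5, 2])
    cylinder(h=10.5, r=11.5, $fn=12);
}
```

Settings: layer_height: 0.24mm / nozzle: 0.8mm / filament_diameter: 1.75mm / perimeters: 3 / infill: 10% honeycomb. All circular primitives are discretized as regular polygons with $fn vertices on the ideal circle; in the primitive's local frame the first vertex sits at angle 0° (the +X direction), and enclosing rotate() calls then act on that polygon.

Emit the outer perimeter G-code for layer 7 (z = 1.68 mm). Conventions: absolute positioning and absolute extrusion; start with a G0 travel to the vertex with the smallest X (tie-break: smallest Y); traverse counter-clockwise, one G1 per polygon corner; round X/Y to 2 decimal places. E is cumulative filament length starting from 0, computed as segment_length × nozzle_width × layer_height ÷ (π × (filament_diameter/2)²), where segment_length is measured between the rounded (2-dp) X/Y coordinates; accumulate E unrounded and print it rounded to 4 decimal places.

G0 X0.00 Y0.00 Z1.68
G1 X9.50 Y0.00 E0.7583
G1 X9.50 Y21.50 E2.4746
G1 X0.00 Y21.50 E3.2329
G1 X0.00 Y0.00 E4.9491

At z = 1.68 mm: the cube is present — its section is the full 9.5×21.5 rectangle; the cylinder at (13, -1.5) is absent (z outside [2, 12.5]); Merging all regions: only the 9.5×21.5 cube is present, so the union is just that shape — 1 connected region. The outline is a single polygon with 4 vertices. Extrusion per mm of travel: 0.8 × 0.24 / (π × 0.875²) = 0.079824. Accumulating E over each segment gives final E = 4.9491.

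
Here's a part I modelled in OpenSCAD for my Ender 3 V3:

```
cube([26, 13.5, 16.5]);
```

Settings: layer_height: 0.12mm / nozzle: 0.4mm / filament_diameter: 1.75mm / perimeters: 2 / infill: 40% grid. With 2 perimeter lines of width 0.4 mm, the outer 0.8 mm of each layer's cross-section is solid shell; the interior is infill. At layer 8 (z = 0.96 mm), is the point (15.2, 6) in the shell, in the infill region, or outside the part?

infill

At z = 0.96 mm: the 26×13.5 cube contributes its full rectangle. Overall, the cross-section is a single solid region. The nearest boundary edge runs (0.00, 0.00)→(26.00, 0.00); distance from the point to it = 6.00 mm. The point is inside the cross-section and 6.00 mm from the nearest boundary — more than the 0.8 mm shell width (2 × 0.4), so it's in the infill interior.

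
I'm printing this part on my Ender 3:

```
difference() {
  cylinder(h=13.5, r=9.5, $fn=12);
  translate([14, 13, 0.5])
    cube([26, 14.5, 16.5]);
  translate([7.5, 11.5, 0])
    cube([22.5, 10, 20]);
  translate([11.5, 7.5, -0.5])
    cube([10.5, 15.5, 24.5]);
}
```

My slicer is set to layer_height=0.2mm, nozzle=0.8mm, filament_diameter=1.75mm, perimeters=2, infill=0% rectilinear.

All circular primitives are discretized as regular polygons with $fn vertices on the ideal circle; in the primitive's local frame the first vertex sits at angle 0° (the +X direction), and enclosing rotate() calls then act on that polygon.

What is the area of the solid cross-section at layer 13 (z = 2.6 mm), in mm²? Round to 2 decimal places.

At z = 2.6 mm: the r=9.5 cylinder contributes a regular 12-gon of circumradius 9.5 (area = (12/2)·9.500²·sin(360°/12) = 270.75 mm²); the 26×14.5 cube at (14, 13) contributes its full rectangle (area 377.00 mm²); the cube at (7.5, 11.5) (footprint 22.5×10) is included at this height (area 225.00 mm²); the 10.5×15.5 cube at (11.5, 7.5) contributes its full rectangle (area 162.75 mm²); Taking the first minus the rest: starting from the r=9.5 cylinder (270.75 mm²), the 26×14.5 cube at (14, 13) misses the remaining region (no effect); the 22.5×10 cube at (7.5, 11.5) misses the remaining region (no effect); the 10.5×15.5 cube at (11.5, 7.5) misses the remaining region (no effect) — area = 270.75 mm². Overall, the cross-section is a single solid region. Net area = 270.75 mm².

270.75 mm²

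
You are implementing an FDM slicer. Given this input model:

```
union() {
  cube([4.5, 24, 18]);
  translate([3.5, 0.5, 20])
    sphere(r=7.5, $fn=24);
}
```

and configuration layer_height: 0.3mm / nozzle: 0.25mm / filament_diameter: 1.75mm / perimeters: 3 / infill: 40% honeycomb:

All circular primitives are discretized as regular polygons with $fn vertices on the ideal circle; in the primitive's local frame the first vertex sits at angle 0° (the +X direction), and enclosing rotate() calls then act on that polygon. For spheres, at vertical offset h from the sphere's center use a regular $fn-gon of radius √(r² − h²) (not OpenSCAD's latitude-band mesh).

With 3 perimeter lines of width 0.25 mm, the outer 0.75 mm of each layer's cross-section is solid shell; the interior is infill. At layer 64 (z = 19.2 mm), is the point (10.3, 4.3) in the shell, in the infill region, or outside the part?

At z = 19.2 mm: the cube does not reach this height (z outside [0, 18]); the r=7.5 sphere at (3.5, 0.5) contributes a regular 24-gon of circumradius √(7.5²−0.8²) = 7.457; Merging all regions: only the r=7.5 sphere at (3.5, 0.5) is present, so the union is just that shape — 1 connected region. Overall, the cross-section is a single solid region. The nearest boundary edge runs (10.70, 2.43)→(9.96, 4.23); distance from the point to it = 0.34 mm. The point is not inside any of the regions above, so it lies outside the cross-section (0.34 mm from the nearest boundary).

outside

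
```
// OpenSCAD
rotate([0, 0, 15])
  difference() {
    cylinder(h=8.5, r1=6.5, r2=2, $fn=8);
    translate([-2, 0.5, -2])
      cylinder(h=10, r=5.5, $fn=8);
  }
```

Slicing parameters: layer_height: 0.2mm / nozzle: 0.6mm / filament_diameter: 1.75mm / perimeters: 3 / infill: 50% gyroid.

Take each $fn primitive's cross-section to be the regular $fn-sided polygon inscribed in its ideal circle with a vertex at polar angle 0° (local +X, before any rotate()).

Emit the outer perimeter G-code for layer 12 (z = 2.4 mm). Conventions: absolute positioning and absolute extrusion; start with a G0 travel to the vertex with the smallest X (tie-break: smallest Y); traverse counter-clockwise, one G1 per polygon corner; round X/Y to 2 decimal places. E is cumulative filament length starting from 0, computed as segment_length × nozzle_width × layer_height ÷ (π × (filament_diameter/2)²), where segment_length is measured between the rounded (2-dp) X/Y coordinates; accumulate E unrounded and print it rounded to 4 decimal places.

G0 X-1.41 Y5.01 Z2.40
G1 X0.69 Y4.73 E0.1057
G1 X3.25 Y1.39 E0.3156
G1 X2.70 Y-2.78 E0.5255
G1 X-0.02 Y-4.87 E0.6966
G1 X1.35 Y-5.05 E0.7656
G1 X4.53 Y-2.61 E0.9655
G1 X5.05 Y1.35 E1.1648
G1 X2.61 Y4.53 E1.3648
G1 X-1.35 Y5.05 E1.5640
G1 X-1.41 Y5.01 E1.5676

At z = 2.4 mm: the cone: at t=0.282 of its height the radius interpolates to r₁+(r₂−r₁)t = 5.229, giving a regular 8-gon of that circumradius; the cylinder at (-2, 0.5): section is a regular 8-gon, circumradius r=5.5; Taking the first minus the rest: starting from the cone, the r=5.5 cylinder at (-2, 0.5) partially overlaps it — only the 60.43 mm² overlap (of its 85.56 mm²) is removed, clipping the outline — 1 connected region; (whole slice rotated 15° about Z — lengths, areas and connectivity unchanged). The outline is a single polygon with 10 vertices. Extrusion per mm of travel: 0.6 × 0.2 / (π × 0.875²) = 0.049890. Accumulating E over each segment gives final E = 1.5676.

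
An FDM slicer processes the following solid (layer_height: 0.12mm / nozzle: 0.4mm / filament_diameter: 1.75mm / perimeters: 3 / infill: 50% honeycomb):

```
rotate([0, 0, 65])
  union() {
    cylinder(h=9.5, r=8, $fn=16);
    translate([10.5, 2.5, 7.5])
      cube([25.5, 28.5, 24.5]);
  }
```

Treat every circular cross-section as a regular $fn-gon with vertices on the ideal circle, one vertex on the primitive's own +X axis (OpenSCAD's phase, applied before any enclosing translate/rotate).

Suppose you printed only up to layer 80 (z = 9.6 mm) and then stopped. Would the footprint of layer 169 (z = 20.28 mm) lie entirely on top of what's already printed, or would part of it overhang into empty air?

entirely on top

Compare the two slices. At z = 9.6: the cylinder is not intersected at this z (z outside [0, 9.5]); the cube at (10.5, 2.5) is present — its section is the full 25.5×28.5 rectangle (area 726.75 mm²); Combining (union): only the 25.5×28.5 cube at (10.5, 2.5) is present, so the union is just that shape — area = 726.75 mm²; (whole slice rotated 65° about Z — lengths, areas and connectivity unchanged). At z = 20.28: the cylinder is not intersected at this z (z outside [0, 9.5]); the cube at (10.5, 2.5) is present — its section is the full 25.5×28.5 rectangle (area 726.75 mm²); Taking the union: only the 25.5×28.5 cube at (10.5, 2.5) is present, so the union is just that shape — area = 726.75 mm²; (rotated 65° about Z; rotation is an isometry so areas/perimeters/island counts are preserved). Checking containment: the cross-section at z = 20.28 is a subset of the cross-section at z = 9.6.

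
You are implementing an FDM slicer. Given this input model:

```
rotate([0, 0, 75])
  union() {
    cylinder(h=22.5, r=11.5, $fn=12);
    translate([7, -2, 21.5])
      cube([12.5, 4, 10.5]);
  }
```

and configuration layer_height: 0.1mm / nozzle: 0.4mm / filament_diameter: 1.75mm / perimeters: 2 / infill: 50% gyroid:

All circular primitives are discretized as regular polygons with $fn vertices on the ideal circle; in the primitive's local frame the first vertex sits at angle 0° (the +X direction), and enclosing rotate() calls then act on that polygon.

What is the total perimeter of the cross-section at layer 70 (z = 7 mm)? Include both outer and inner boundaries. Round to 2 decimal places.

71.43 mm

At z = 7 mm: the r=11.5 cylinder contributes a regular 12-gon of circumradius 11.5 (perimeter = 2·12·11.500·sin(180°/12) = 71.43 mm); the cube at (7, -2) is not intersected at this z (z outside [21.5, 32]); Combining (union): only the r=11.5 cylinder is present, so the union is just that shape — boundary = 71.43 mm; (whole slice rotated 75° about Z — lengths, areas and connectivity unchanged). Overall, the cross-section is a single solid region. Total boundary length (outer) = 71.43 mm.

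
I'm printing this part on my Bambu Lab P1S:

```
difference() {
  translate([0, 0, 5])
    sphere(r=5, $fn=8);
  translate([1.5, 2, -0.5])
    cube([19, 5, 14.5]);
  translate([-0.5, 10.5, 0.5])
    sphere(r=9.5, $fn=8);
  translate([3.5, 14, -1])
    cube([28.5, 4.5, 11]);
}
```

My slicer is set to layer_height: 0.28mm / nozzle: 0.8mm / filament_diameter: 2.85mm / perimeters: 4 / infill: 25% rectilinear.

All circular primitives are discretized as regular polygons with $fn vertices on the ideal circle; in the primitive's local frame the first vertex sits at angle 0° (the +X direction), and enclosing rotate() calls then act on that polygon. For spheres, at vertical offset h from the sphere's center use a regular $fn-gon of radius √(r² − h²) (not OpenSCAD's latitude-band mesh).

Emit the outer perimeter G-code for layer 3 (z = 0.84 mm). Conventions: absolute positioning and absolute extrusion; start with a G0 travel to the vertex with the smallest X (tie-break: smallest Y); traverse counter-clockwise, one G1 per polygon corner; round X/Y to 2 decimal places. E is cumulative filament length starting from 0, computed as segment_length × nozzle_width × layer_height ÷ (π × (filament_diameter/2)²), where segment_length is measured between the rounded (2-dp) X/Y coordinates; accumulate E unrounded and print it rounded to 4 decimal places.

At z = 0.84 mm: the sphere: section is a regular 8-gon, circumradius = √(r²−h²) = √(5²−4.16²) = 2.774; the cube at (1.5, 2) (footprint 19×5) is included at this height; the r=9.5 sphere at (-0.5, 10.5) contributes a regular 8-gon of circumradius √(9.5²−0.34²) = 9.494; the cube at (3.5, 14) (footprint 28.5×4.5) is included at this height; Taking the first minus the rest: starting from the r=5 sphere, the 19×5 cube at (1.5, 2) partially overlaps it — only the 0.03 mm² overlap (of its 95.00 mm²) is removed, clipping the outline; the r=9.5 sphere at (-0.5, 10.5) partially overlaps it — only the 3.64 mm² overlap (of its 254.94 mm²) is removed, clipping the outline; the 28.5×4.5 cube at (3.5, 14) misses the remaining region (no effect) — 1 connected region. The outline is a single polygon with 9 vertices. Extrusion per mm of travel: 0.8 × 0.28 / (π × 1.425²) = 0.035113. Accumulating E over each segment gives final E = 0.5890.

G0 X-2.77 Y0.00 Z0.84
G1 X-1.96 Y-1.96 E0.0745
G1 X0.00 Y-2.77 E0.1489
G1 X1.96 Y-1.96 E0.2234
G1 X2.77 Y0.00 E0.2979
G1 X1.96 Y1.96 E0.3723
G1 X1.88 Y1.99 E0.3753
G1 X-0.50 Y1.01 E0.4657
G1 X-2.09 Y1.66 E0.5260
G1 X-2.77 Y0.00 E0.5890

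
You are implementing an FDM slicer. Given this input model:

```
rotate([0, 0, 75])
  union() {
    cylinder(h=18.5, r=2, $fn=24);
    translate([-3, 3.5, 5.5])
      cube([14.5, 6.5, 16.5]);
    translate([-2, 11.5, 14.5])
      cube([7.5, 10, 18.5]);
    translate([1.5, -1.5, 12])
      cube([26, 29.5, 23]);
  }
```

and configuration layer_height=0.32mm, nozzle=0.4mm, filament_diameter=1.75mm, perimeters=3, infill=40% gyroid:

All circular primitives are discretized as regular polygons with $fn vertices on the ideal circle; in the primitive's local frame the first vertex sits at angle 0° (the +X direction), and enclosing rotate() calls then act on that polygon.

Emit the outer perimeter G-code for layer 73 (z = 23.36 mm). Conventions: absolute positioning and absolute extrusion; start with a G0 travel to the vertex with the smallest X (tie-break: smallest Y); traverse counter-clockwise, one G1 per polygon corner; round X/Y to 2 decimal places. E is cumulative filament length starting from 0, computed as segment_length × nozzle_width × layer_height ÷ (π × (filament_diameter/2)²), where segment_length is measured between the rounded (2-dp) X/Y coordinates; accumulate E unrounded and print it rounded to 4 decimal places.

At z = 23.36 mm: the cylinder is not intersected at this z (z outside [0, 18.5]); the cube at (-3, 3.5) is absent (z outside [5.5, 22]); the cube at (-2, 11.5) is present — its section is the full 7.5×10 rectangle; the 26×29.5 cube at (1.5, -1.5) contributes its full rectangle; Taking the union: the regions partially overlap (shared area 40.00 mm²), so overlapping operands fuse into one piece — 1 connected region; (whole slice rotated 75° about Z — lengths, areas and connectivity unchanged). The outline is a single polygon with 8 vertices. Extrusion per mm of travel: 0.4 × 0.32 / (π × 0.875²) = 0.053216. Accumulating E over each segment gives final E = 6.2805.

G0 X-26.66 Y8.70 Z23.36
G1 X-20.38 Y7.01 E0.3461
G1 X-21.29 Y3.63 E0.5324
G1 X-11.63 Y1.04 E1.0646
G1 X-10.72 Y4.43 E1.2514
G1 X1.84 Y1.06 E1.9434
G1 X8.57 Y26.17 E3.3268
G1 X-19.93 Y33.81 E4.8970
G1 X-26.66 Y8.70 E6.2805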